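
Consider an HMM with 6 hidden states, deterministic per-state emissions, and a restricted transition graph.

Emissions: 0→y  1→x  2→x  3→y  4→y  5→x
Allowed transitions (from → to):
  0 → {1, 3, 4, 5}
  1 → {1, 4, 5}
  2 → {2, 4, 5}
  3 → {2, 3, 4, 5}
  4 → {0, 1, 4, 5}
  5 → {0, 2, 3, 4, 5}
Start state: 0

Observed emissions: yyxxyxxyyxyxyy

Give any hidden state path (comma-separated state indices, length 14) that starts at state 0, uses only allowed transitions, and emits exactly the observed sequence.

  pos 0: y in {0,3,4}, choose 0; start
  pos 1: y in {0,3,4}, choose 3; 0->3 ok
  pos 2: x in {1,2,5}, choose 2; 3->2 ok
  pos 3: x in {1,2,5}, choose 5; 2->5 ok
  pos 4: y in {0,3,4}, choose 4; 5->4 ok
  pos 5: x in {1,2,5}, choose 5; 4->5 ok
  pos 6: x in {1,2,5}, choose 5; 5->5 ok
  pos 7: y in {0,3,4}, choose 4; 5->4 ok
  pos 8: y in {0,3,4}, choose 0; 4->0 ok
  pos 9: x in {1,2,5}, choose 5; 0->5 ok
  pos 10: y in {0,3,4}, choose 4; 5->4 ok
  pos 11: x in {1,2,5}, choose 5; 4->5 ok
  pos 12: y in {0,3,4}, choose 4; 5->4 ok
  pos 13: y in {0,3,4}, choose 4; 4->4 ok

0,3,2,5,4,5,5,4,0,5,4,5,4,4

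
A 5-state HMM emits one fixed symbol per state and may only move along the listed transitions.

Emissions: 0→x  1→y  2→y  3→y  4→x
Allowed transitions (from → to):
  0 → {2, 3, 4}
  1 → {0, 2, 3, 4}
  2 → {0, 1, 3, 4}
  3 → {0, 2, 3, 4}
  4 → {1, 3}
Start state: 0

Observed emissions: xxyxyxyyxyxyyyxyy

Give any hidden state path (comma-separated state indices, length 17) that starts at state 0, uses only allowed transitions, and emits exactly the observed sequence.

0,4,3,0,2,4,1,2,4,3,0,2,1,2,4,1,2

  0: obs=x cand={0,4} pick 0 [start]
  1: obs=x cand={0,4} pick 4 [0->4 ok]
  2: obs=y cand={1,2,3} pick 3 [4->3 ok]
  3: obs=x cand={0,4} pick 0 [3->0 ok]
  4: obs=y cand={1,2,3} pick 2 [0->2 ok]
  5: obs=x cand={0,4} pick 4 [2->4 ok]
  6: obs=y cand={1,2,3} pick 1 [4->1 ok]
  7: obs=y cand={1,2,3} pick 2 [1->2 ok]
  8: obs=x cand={0,4} pick 4 [2->4 ok]
  9: obs=y cand={1,2,3} pick 3 [4->3 ok]
  10: obs=x cand={0,4} pick 0 [3->0 ok]
  11: obs=y cand={1,2,3} pick 2 [0->2 ok]
  12: obs=y cand={1,2,3} pick 1 [2->1 ok]
  13: obs=y cand={1,2,3} pick 2 [1->2 ok]
  14: obs=x cand={0,4} pick 4 [2->4 ok]
  15: obs=y cand={1,2,3} pick 1 [4->1 ok]
  16: obs=y cand={1,2,3} pick 2 [1->2 ok]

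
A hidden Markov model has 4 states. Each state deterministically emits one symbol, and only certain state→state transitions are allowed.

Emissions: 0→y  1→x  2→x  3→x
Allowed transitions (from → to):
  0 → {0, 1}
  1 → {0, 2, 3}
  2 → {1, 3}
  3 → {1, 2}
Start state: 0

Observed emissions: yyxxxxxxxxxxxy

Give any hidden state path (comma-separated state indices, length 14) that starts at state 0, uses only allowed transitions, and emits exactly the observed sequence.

0,0,1,3,2,3,2,1,3,2,1,2,1,0

  pos 0: y in {0}, choose 0; start
  pos 1: y in {0}, choose 0; 0->0 ok
  pos 2: x in {1,2,3}, choose 1; 0->1 ok
  pos 3: x in {1,2,3}, choose 3; 1->3 ok
  pos 4: x in {1,2,3}, choose 2; 3->2 ok
  pos 5: x in {1,2,3}, choose 3; 2->3 ok
  pos 6: x in {1,2,3}, choose 2; 3->2 ok
  pos 7: x in {1,2,3}, choose 1; 2->1 ok
  pos 8: x in {1,2,3}, choose 3; 1->3 ok
  pos 9: x in {1,2,3}, choose 2; 3->2 ok
  pos 10: x in {1,2,3}, choose 1; 2->1 ok
  pos 11: x in {1,2,3}, choose 2; 1->2 ok
  pos 12: x in {1,2,3}, choose 1; 2->1 ok
  pos 13: y in {0}, choose 0; 1->0 ok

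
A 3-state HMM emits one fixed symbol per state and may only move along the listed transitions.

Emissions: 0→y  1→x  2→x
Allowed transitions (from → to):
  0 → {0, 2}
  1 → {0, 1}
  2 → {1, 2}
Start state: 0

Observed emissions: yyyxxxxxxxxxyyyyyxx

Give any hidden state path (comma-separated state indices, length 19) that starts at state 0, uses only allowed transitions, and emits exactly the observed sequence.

0,0,0,2,2,2,2,2,2,1,1,1,0,0,0,0,0,2,2

  [0] y  {0}  => 0  start
  [1] y  {0}  => 0  0->0 ok
  [2] y  {0}  => 0  0->0 ok
  [3] x  {1,2}  => 2  0->2 ok
  [4] x  {1,2}  => 2  2->2 ok
  [5] x  {1,2}  => 2  2->2 ok
  [6] x  {1,2}  => 2  2->2 ok
  [7] x  {1,2}  => 2  2->2 ok
  [8] x  {1,2}  => 2  2->2 ok
  [9] x  {1,2}  => 1  2->1 ok
  [10] x  {1,2}  => 1  1->1 ok
  [11] x  {1,2}  => 1  1->1 ok
  [12] y  {0}  => 0  1->0 ok
  [13] y  {0}  => 0  0->0 ok
  [14] y  {0}  => 0  0->0 ok
  [15] y  {0}  => 0  0->0 ok
  [16] y  {0}  => 0  0->0 ok
  [17] x  {1,2}  => 2  0->2 ok
  [18] x  {1,2}  => 2  2->2 ok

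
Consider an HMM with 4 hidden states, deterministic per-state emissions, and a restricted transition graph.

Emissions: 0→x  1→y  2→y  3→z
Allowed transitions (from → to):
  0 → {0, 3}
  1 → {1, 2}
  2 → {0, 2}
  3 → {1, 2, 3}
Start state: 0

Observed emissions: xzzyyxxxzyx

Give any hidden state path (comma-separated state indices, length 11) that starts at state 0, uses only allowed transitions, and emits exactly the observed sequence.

0,3,3,1,2,0,0,0,3,2,0

  0: obs=x cand={0} pick 0 [start]
  1: obs=z cand={3} pick 3 [0->3 ok]
  2: obs=z cand={3} pick 3 [3->3 ok]
  3: obs=y cand={1,2} pick 1 [3->1 ok]
  4: obs=y cand={1,2} pick 2 [1->2 ok]
  5: obs=x cand={0} pick 0 [2->0 ok]
  6: obs=x cand={0} pick 0 [0->0 ok]
  7: obs=x cand={0} pick 0 [0->0 ok]
  8: obs=z cand={3} pick 3 [0->3 ok]
  9: obs=y cand={1,2} pick 2 [3->2 ok]
  10: obs=x cand={0} pick 0 [2->0 ok]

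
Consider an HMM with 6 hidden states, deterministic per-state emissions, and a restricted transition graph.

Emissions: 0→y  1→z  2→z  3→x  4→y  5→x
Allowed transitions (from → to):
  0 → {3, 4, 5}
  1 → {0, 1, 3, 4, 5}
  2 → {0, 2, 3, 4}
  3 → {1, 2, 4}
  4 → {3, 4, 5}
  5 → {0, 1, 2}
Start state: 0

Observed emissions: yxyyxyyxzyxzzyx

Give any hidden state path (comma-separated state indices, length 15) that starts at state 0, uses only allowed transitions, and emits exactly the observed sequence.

0,3,4,4,5,0,4,3,1,4,5,2,2,0,3

  pos 0: y in {0,4}, choose 0; start
  pos 1: x in {3,5}, choose 3; 0->3 ok
  pos 2: y in {0,4}, choose 4; 3->4 ok
  pos 3: y in {0,4}, choose 4; 4->4 ok
  pos 4: x in {3,5}, choose 5; 4->5 ok
  pos 5: y in {0,4}, choose 0; 5->0 ok
  pos 6: y in {0,4}, choose 4; 0->4 ok
  pos 7: x in {3,5}, choose 3; 4->3 ok
  pos 8: z in {1,2}, choose 1; 3->1 ok
  pos 9: y in {0,4}, choose 4; 1->4 ok
  pos 10: x in {3,5}, choose 5; 4->5 ok
  pos 11: z in {1,2}, choose 2; 5->2 ok
  pos 12: z in {1,2}, choose 2; 2->2 ok
  pos 13: y in {0,4}, choose 0; 2->0 ok
  pos 14: x in {3,5}, choose 3; 0->3 ok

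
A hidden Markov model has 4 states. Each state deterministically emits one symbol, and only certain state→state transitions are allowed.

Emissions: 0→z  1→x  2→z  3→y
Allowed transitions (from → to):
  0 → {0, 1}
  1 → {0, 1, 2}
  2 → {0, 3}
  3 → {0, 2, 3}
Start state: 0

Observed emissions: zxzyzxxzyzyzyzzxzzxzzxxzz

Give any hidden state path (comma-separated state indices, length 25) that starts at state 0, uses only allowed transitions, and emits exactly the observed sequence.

  pos 0: z in {0,2}, choose 0; start
  pos 1: x in {1}, choose 1; 0->1 ok
  pos 2: z in {0,2}, choose 2; 1->2 ok
  pos 3: y in {3}, choose 3; 2->3 ok
  pos 4: z in {0,2}, choose 0; 3->0 ok
  pos 5: x in {1}, choose 1; 0->1 ok
  pos 6: x in {1}, choose 1; 1->1 ok
  pos 7: z in {0,2}, choose 2; 1->2 ok
  pos 8: y in {3}, choose 3; 2->3 ok
  pos 9: z in {0,2}, choose 2; 3->2 ok
  pos 10: y in {3}, choose 3; 2->3 ok
  pos 11: z in {0,2}, choose 2; 3->2 ok
  pos 12: y in {3}, choose 3; 2->3 ok
  pos 13: z in {0,2}, choose 0; 3->0 ok
  pos 14: z in {0,2}, choose 0; 0->0 ok
  pos 15: x in {1}, choose 1; 0->1 ok
  pos 16: z in {0,2}, choose 0; 1->0 ok
  pos 17: z in {0,2}, choose 0; 0->0 ok
  pos 18: x in {1}, choose 1; 0->1 ok
  pos 19: z in {0,2}, choose 0; 1->0 ok
  pos 20: z in {0,2}, choose 0; 0->0 ok
  pos 21: x in {1}, choose 1; 0->1 ok
  pos 22: x in {1}, choose 1; 1->1 ok
  pos 23: z in {0,2}, choose 0; 1->0 ok
  pos 24: z in {0,2}, choose 0; 0->0 ok

0,1,2,3,0,1,1,2,3,2,3,2,3,0,0,1,0,0,1,0,0,1,1,0,0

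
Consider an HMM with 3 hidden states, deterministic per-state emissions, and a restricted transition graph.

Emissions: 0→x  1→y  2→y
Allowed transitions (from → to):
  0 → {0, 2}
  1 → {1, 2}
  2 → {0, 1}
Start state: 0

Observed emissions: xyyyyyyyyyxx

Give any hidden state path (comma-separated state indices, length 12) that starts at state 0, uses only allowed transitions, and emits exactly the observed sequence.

  t0 'x' -> {0}, take 0 (start)
  t1 'y' -> {1,2}, take 2 (0->2 ok)
  t2 'y' -> {1,2}, take 1 (2->1 ok)
  t3 'y' -> {1,2}, take 1 (1->1 ok)
  t4 'y' -> {1,2}, take 2 (1->2 ok)
  t5 'y' -> {1,2}, take 1 (2->1 ok)
  t6 'y' -> {1,2}, take 1 (1->1 ok)
  t7 'y' -> {1,2}, take 1 (1->1 ok)
  t8 'y' -> {1,2}, take 1 (1->1 ok)
  t9 'y' -> {1,2}, take 2 (1->2 ok)
  t10 'x' -> {0}, take 0 (2->0 ok)
  t11 'x' -> {0}, take 0 (0->0 ok)

0,2,1,1,2,1,1,1,1,2,0,0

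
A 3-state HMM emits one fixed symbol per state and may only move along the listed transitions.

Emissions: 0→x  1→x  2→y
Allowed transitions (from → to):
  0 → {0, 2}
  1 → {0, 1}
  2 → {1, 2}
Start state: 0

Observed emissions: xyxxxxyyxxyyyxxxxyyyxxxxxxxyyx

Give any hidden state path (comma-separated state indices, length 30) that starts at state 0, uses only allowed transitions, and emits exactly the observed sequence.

  pos 0: x in {0,1}, choose 0; start
  pos 1: y in {2}, choose 2; 0->2 ok
  pos 2: x in {0,1}, choose 1; 2->1 ok
  pos 3: x in {0,1}, choose 1; 1->1 ok
  pos 4: x in {0,1}, choose 0; 1->0 ok
  pos 5: x in {0,1}, choose 0; 0->0 ok
  pos 6: y in {2}, choose 2; 0->2 ok
  pos 7: y in {2}, choose 2; 2->2 ok
  pos 8: x in {0,1}, choose 1; 2->1 ok
  pos 9: x in {0,1}, choose 0; 1->0 ok
  pos 10: y in {2}, choose 2; 0->2 ok
  pos 11: y in {2}, choose 2; 2->2 ok
  pos 12: y in {2}, choose 2; 2->2 ok
  pos 13: x in {0,1}, choose 1; 2->1 ok
  pos 14: x in {0,1}, choose 1; 1->1 ok
  pos 15: x in {0,1}, choose 1; 1->1 ok
  pos 16: x in {0,1}, choose 0; 1->0 ok
  pos 17: y in {2}, choose 2; 0->2 ok
  pos 18: y in {2}, choose 2; 2->2 ok
  pos 19: y in {2}, choose 2; 2->2 ok
  pos 20: x in {0,1}, choose 1; 2->1 ok
  pos 21: x in {0,1}, choose 1; 1->1 ok
  pos 22: x in {0,1}, choose 1; 1->1 ok
  pos 23: x in {0,1}, choose 1; 1->1 ok
  pos 24: x in {0,1}, choose 1; 1->1 ok
  pos 25: x in {0,1}, choose 1; 1->1 ok
  pos 26: x in {0,1}, choose 0; 1->0 ok
  pos 27: y in {2}, choose 2; 0->2 ok
  pos 28: y in {2}, choose 2; 2->2 ok
  pos 29: x in {0,1}, choose 1; 2->1 ok

0,2,1,1,0,0,2,2,1,0,2,2,2,1,1,1,0,2,2,2,1,1,1,1,1,1,0,2,2,1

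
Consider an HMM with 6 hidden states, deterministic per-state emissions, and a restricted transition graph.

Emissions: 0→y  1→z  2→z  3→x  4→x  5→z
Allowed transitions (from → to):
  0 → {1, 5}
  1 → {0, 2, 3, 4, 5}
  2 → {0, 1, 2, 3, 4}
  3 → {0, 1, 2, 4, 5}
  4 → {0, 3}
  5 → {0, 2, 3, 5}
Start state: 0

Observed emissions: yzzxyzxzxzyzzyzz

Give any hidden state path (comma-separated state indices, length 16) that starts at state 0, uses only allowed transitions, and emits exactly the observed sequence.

0,1,2,4,0,1,3,5,3,5,0,1,5,0,1,2

  [0] y  {0}  => 0  start
  [1] z  {1,2,5}  => 1  0->1 ok
  [2] z  {1,2,5}  => 2  1->2 ok
  [3] x  {3,4}  => 4  2->4 ok
  [4] y  {0}  => 0  4->0 ok
  [5] z  {1,2,5}  => 1  0->1 ok
  [6] x  {3,4}  => 3  1->3 ok
  [7] z  {1,2,5}  => 5  3->5 ok
  [8] x  {3,4}  => 3  5->3 ok
  [9] z  {1,2,5}  => 5  3->5 ok
  [10] y  {0}  => 0  5->0 ok
  [11] z  {1,2,5}  => 1  0->1 ok
  [12] z  {1,2,5}  => 5  1->5 ok
  [13] y  {0}  => 0  5->0 ok
  [14] z  {1,2,5}  => 1  0->1 ok
  [15] z  {1,2,5}  => 2  1->2 ok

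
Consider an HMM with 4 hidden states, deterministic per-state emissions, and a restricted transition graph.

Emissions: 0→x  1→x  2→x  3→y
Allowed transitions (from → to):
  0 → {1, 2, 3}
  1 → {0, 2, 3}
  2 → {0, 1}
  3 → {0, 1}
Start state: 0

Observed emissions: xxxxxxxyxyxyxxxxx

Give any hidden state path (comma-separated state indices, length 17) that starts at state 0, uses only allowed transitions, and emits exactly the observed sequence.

  pos 0: x in {0,1,2}, choose 0; start
  pos 1: x in {0,1,2}, choose 2; 0->2 ok
  pos 2: x in {0,1,2}, choose 0; 2->0 ok
  pos 3: x in {0,1,2}, choose 1; 0->1 ok
  pos 4: x in {0,1,2}, choose 2; 1->2 ok
  pos 5: x in {0,1,2}, choose 1; 2->1 ok
  pos 6: x in {0,1,2}, choose 0; 1->0 ok
  pos 7: y in {3}, choose 3; 0->3 ok
  pos 8: x in {0,1,2}, choose 0; 3->0 ok
  pos 9: y in {3}, choose 3; 0->3 ok
  pos 10: x in {0,1,2}, choose 0; 3->0 ok
  pos 11: y in {3}, choose 3; 0->3 ok
  pos 12: x in {0,1,2}, choose 1; 3->1 ok
  pos 13: x in {0,1,2}, choose 2; 1->2 ok
  pos 14: x in {0,1,2}, choose 1; 2->1 ok
  pos 15: x in {0,1,2}, choose 2; 1->2 ok
  pos 16: x in {0,1,2}, choose 0; 2->0 ok

0,2,0,1,2,1,0,3,0,3,0,3,1,2,1,2,0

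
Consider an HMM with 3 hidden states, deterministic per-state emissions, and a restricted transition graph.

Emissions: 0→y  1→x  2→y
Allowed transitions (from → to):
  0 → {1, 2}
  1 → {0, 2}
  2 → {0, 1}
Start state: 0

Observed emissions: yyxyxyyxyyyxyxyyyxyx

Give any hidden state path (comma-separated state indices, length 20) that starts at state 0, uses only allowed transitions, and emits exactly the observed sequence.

0,2,1,0,1,2,0,1,0,2,0,1,0,1,2,0,2,1,2,1

  t0 'y' -> {0,2}, take 0 (start)
  t1 'y' -> {0,2}, take 2 (0->2 ok)
  t2 'x' -> {1}, take 1 (2->1 ok)
  t3 'y' -> {0,2}, take 0 (1->0 ok)
  t4 'x' -> {1}, take 1 (0->1 ok)
  t5 'y' -> {0,2}, take 2 (1->2 ok)
  t6 'y' -> {0,2}, take 0 (2->0 ok)
  t7 'x' -> {1}, take 1 (0->1 ok)
  t8 'y' -> {0,2}, take 0 (1->0 ok)
  t9 'y' -> {0,2}, take 2 (0->2 ok)
  t10 'y' -> {0,2}, take 0 (2->0 ok)
  t11 'x' -> {1}, take 1 (0->1 ok)
  t12 'y' -> {0,2}, take 0 (1->0 ok)
  t13 'x' -> {1}, take 1 (0->1 ok)
  t14 'y' -> {0,2}, take 2 (1->2 ok)
  t15 'y' -> {0,2}, take 0 (2->0 ok)
  t16 'y' -> {0,2}, take 2 (0->2 ok)
  t17 'x' -> {1}, take 1 (2->1 ok)
  t18 'y' -> {0,2}, take 2 (1->2 ok)
  t19 'x' -> {1}, take 1 (2->1 ok)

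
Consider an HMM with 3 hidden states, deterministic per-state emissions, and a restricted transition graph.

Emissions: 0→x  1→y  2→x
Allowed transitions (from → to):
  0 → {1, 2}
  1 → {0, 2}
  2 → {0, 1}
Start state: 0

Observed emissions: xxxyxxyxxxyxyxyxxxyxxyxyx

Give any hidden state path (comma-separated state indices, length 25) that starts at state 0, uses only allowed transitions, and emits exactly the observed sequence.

0,2,0,1,0,2,1,0,2,0,1,2,1,2,1,0,2,0,1,2,0,1,2,1,0

  [0] x  {0,2}  => 0  start
  [1] x  {0,2}  => 2  0->2 ok
  [2] x  {0,2}  => 0  2->0 ok
  [3] y  {1}  => 1  0->1 ok
  [4] x  {0,2}  => 0  1->0 ok
  [5] x  {0,2}  => 2  0->2 ok
  [6] y  {1}  => 1  2->1 ok
  [7] x  {0,2}  => 0  1->0 ok
  [8] x  {0,2}  => 2  0->2 ok
  [9] x  {0,2}  => 0  2->0 ok
  [10] y  {1}  => 1  0->1 ok
  [11] x  {0,2}  => 2  1->2 ok
  [12] y  {1}  => 1  2->1 ok
  [13] x  {0,2}  => 2  1->2 ok
  [14] y  {1}  => 1  2->1 ok
  [15] x  {0,2}  => 0  1->0 ok
  [16] x  {0,2}  => 2  0->2 ok
  [17] x  {0,2}  => 0  2->0 ok
  [18] y  {1}  => 1  0->1 ok
  [19] x  {0,2}  => 2  1->2 ok
  [20] x  {0,2}  => 0  2->0 ok
  [21] y  {1}  => 1  0->1 ok
  [22] x  {0,2}  => 2  1->2 ok
  [23] y  {1}  => 1  2->1 ok
  [24] x  {0,2}  => 0  1->0 ok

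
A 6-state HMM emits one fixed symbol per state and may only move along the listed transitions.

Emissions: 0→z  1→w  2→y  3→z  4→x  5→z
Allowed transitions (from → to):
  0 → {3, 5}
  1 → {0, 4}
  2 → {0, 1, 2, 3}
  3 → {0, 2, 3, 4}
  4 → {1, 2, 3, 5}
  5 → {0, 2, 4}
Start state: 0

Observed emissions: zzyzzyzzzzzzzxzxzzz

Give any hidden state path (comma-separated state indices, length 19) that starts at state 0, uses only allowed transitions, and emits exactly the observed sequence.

0,5,2,0,3,2,3,0,3,0,5,0,3,4,3,4,3,3,0

  0: obs=z cand={0,3,5} pick 0 [start]
  1: obs=z cand={0,3,5} pick 5 [0->5 ok]
  2: obs=y cand={2} pick 2 [5->2 ok]
  3: obs=z cand={0,3,5} pick 0 [2->0 ok]
  4: obs=z cand={0,3,5} pick 3 [0->3 ok]
  5: obs=y cand={2} pick 2 [3->2 ok]
  6: obs=z cand={0,3,5} pick 3 [2->3 ok]
  7: obs=z cand={0,3,5} pick 0 [3->0 ok]
  8: obs=z cand={0,3,5} pick 3 [0->3 ok]
  9: obs=z cand={0,3,5} pick 0 [3->0 ok]
  10: obs=z cand={0,3,5} pick 5 [0->5 ok]
  11: obs=z cand={0,3,5} pick 0 [5->0 ok]
  12: obs=z cand={0,3,5} pick 3 [0->3 ok]
  13: obs=x cand={4} pick 4 [3->4 ok]
  14: obs=z cand={0,3,5} pick 3 [4->3 ok]
  15: obs=x cand={4} pick 4 [3->4 ok]
  16: obs=z cand={0,3,5} pick 3 [4->3 ok]
  17: obs=z cand={0,3,5} pick 3 [3->3 ok]
  18: obs=z cand={0,3,5} pick 0 [3->0 ok]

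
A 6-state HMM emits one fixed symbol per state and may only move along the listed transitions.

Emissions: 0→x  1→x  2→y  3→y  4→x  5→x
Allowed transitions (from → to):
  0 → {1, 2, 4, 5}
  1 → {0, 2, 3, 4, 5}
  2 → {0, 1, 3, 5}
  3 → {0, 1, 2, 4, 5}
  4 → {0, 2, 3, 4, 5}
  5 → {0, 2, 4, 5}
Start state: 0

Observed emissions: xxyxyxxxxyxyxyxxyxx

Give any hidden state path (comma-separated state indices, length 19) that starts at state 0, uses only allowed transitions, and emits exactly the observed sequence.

0,1,3,0,2,5,4,0,5,2,0,2,1,2,1,4,2,0,1

  0: obs=x cand={0,1,4,5} pick 0 [start]
  1: obs=x cand={0,1,4,5} pick 1 [0->1 ok]
  2: obs=y cand={2,3} pick 3 [1->3 ok]
  3: obs=x cand={0,1,4,5} pick 0 [3->0 ok]
  4: obs=y cand={2,3} pick 2 [0->2 ok]
  5: obs=x cand={0,1,4,5} pick 5 [2->5 ok]
  6: obs=x cand={0,1,4,5} pick 4 [5->4 ok]
  7: obs=x cand={0,1,4,5} pick 0 [4->0 ok]
  8: obs=x cand={0,1,4,5} pick 5 [0->5 ok]
  9: obs=y cand={2,3} pick 2 [5->2 ok]
  10: obs=x cand={0,1,4,5} pick 0 [2->0 ok]
  11: obs=y cand={2,3} pick 2 [0->2 ok]
  12: obs=x cand={0,1,4,5} pick 1 [2->1 ok]
  13: obs=y cand={2,3} pick 2 [1->2 ok]
  14: obs=x cand={0,1,4,5} pick 1 [2->1 ok]
  15: obs=x cand={0,1,4,5} pick 4 [1->4 ok]
  16: obs=y cand={2,3} pick 2 [4->2 ok]
  17: obs=x cand={0,1,4,5} pick 0 [2->0 ok]
  18: obs=x cand={0,1,4,5} pick 1 [0->1 ok]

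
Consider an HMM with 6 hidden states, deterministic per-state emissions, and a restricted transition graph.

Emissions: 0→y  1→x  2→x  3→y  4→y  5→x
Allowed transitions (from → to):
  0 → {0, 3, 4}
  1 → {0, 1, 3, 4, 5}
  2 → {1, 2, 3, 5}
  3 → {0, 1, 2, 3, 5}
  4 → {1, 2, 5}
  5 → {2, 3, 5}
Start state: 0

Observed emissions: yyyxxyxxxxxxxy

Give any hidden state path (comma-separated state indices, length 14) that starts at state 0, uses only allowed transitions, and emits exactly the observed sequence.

0,3,3,2,1,4,2,2,5,2,5,5,5,3

  t0 'y' -> {0,3,4}, take 0 (start)
  t1 'y' -> {0,3,4}, take 3 (0->3 ok)
  t2 'y' -> {0,3,4}, take 3 (3->3 ok)
  t3 'x' -> {1,2,5}, take 2 (3->2 ok)
  t4 'x' -> {1,2,5}, take 1 (2->1 ok)
  t5 'y' -> {0,3,4}, take 4 (1->4 ok)
  t6 'x' -> {1,2,5}, take 2 (4->2 ok)
  t7 'x' -> {1,2,5}, take 2 (2->2 ok)
  t8 'x' -> {1,2,5}, take 5 (2->5 ok)
  t9 'x' -> {1,2,5}, take 2 (5->2 ok)
  t10 'x' -> {1,2,5}, take 5 (2->5 ok)
  t11 'x' -> {1,2,5}, take 5 (5->5 ok)
  t12 'x' -> {1,2,5}, take 5 (5->5 ok)
  t13 'y' -> {0,3,4}, take 3 (5->3 ok)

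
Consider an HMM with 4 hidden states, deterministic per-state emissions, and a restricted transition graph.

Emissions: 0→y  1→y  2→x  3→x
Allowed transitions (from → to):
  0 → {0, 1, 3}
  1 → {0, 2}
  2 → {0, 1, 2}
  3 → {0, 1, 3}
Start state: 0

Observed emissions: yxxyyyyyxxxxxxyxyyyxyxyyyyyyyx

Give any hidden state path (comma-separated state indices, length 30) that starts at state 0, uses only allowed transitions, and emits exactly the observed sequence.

0,3,3,1,0,1,0,1,2,2,2,2,2,2,1,2,1,0,0,3,1,2,0,0,0,0,0,1,0,3

  [0] y  {0,1}  => 0  start
  [1] x  {2,3}  => 3  0->3 ok
  [2] x  {2,3}  => 3  3->3 ok
  [3] y  {0,1}  => 1  3->1 ok
  [4] y  {0,1}  => 0  1->0 ok
  [5] y  {0,1}  => 1  0->1 ok
  [6] y  {0,1}  => 0  1->0 ok
  [7] y  {0,1}  => 1  0->1 ok
  [8] x  {2,3}  => 2  1->2 ok
  [9] x  {2,3}  => 2  2->2 ok
  [10] x  {2,3}  => 2  2->2 ok
  [11] x  {2,3}  => 2  2->2 ok
  [12] x  {2,3}  => 2  2->2 ok
  [13] x  {2,3}  => 2  2->2 ok
  [14] y  {0,1}  => 1  2->1 ok
  [15] x  {2,3}  => 2  1->2 ok
  [16] y  {0,1}  => 1  2->1 ok
  [17] y  {0,1}  => 0  1->0 ok
  [18] y  {0,1}  => 0  0->0 ok
  [19] x  {2,3}  => 3  0->3 ok
  [20] y  {0,1}  => 1  3->1 ok
  [21] x  {2,3}  => 2  1->2 ok
  [22] y  {0,1}  => 0  2->0 ok
  [23] y  {0,1}  => 0  0->0 ok
  [24] y  {0,1}  => 0  0->0 ok
  [25] y  {0,1}  => 0  0->0 ok
  [26] y  {0,1}  => 0  0->0 ok
  [27] y  {0,1}  => 1  0->1 ok
  [28] y  {0,1}  => 0  1->0 ok
  [29] x  {2,3}  => 3  0->3 ok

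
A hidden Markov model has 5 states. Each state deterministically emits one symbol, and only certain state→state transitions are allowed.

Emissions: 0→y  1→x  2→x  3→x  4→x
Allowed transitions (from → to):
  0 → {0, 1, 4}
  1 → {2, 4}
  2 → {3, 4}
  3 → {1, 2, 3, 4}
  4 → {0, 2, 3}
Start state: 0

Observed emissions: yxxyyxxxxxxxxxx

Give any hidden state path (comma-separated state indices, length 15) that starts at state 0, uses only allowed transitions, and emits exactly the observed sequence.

  [0] y  {0}  => 0  start
  [1] x  {1,2,3,4}  => 1  0->1 ok
  [2] x  {1,2,3,4}  => 4  1->4 ok
  [3] y  {0}  => 0  4->0 ok
  [4] y  {0}  => 0  0->0 ok
  [5] x  {1,2,3,4}  => 1  0->1 ok
  [6] x  {1,2,3,4}  => 2  1->2 ok
  [7] x  {1,2,3,4}  => 4  2->4 ok
  [8] x  {1,2,3,4}  => 3  4->3 ok
  [9] x  {1,2,3,4}  => 3  3->3 ok
  [10] x  {1,2,3,4}  => 2  3->2 ok
  [11] x  {1,2,3,4}  => 3  2->3 ok
  [12] x  {1,2,3,4}  => 3  3->3 ok
  [13] x  {1,2,3,4}  => 2  3->2 ok
  [14] x  {1,2,3,4}  => 4  2->4 ok

0,1,4,0,0,1,2,4,3,3,2,3,3,2,4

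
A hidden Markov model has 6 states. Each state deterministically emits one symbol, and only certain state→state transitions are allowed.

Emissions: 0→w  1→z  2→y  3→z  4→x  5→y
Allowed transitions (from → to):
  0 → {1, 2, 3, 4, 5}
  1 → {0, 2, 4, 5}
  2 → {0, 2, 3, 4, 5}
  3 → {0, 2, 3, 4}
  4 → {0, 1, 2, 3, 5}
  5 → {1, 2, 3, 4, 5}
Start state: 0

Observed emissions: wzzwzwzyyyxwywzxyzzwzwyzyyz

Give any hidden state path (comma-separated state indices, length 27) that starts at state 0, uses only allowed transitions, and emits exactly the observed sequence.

  pos 0: w in {0}, choose 0; start
  pos 1: z in {1,3}, choose 3; 0->3 ok
  pos 2: z in {1,3}, choose 3; 3->3 ok
  pos 3: w in {0}, choose 0; 3->0 ok
  pos 4: z in {1,3}, choose 1; 0->1 ok
  pos 5: w in {0}, choose 0; 1->0 ok
  pos 6: z in {1,3}, choose 1; 0->1 ok
  pos 7: y in {2,5}, choose 2; 1->2 ok
  pos 8: y in {2,5}, choose 5; 2->5 ok
  pos 9: y in {2,5}, choose 2; 5->2 ok
  pos 10: x in {4}, choose 4; 2->4 ok
  pos 11: w in {0}, choose 0; 4->0 ok
  pos 12: y in {2,5}, choose 2; 0->2 ok
  pos 13: w in {0}, choose 0; 2->0 ok
  pos 14: z in {1,3}, choose 1; 0->1 ok
  pos 15: x in {4}, choose 4; 1->4 ok
  pos 16: y in {2,5}, choose 2; 4->2 ok
  pos 17: z in {1,3}, choose 3; 2->3 ok
  pos 18: z in {1,3}, choose 3; 3->3 ok
  pos 19: w in {0}, choose 0; 3->0 ok
  pos 20: z in {1,3}, choose 3; 0->3 ok
  pos 21: w in {0}, choose 0; 3->0 ok
  pos 22: y in {2,5}, choose 2; 0->2 ok
  pos 23: z in {1,3}, choose 3; 2->3 ok
  pos 24: y in {2,5}, choose 2; 3->2 ok
  pos 25: y in {2,5}, choose 5; 2->5 ok
  pos 26: z in {1,3}, choose 1; 5->1 ok

0,3,3,0,1,0,1,2,5,2,4,0,2,0,1,4,2,3,3,0,3,0,2,3,2,5,1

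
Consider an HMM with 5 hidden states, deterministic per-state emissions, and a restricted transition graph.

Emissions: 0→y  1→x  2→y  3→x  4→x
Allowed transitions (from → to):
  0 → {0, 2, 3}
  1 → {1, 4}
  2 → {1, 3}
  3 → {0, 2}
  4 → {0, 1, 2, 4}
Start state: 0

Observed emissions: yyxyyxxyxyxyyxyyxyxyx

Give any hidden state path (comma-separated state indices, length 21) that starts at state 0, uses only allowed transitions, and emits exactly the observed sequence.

  0: obs=y cand={0,2} pick 0 [start]
  1: obs=y cand={0,2} pick 0 [0->0 ok]
  2: obs=x cand={1,3,4} pick 3 [0->3 ok]
  3: obs=y cand={0,2} pick 0 [3->0 ok]
  4: obs=y cand={0,2} pick 2 [0->2 ok]
  5: obs=x cand={1,3,4} pick 1 [2->1 ok]
  6: obs=x cand={1,3,4} pick 4 [1->4 ok]
  7: obs=y cand={0,2} pick 2 [4->2 ok]
  8: obs=x cand={1,3,4} pick 3 [2->3 ok]
  9: obs=y cand={0,2} pick 2 [3->2 ok]
  10: obs=x cand={1,3,4} pick 3 [2->3 ok]
  11: obs=y cand={0,2} pick 0 [3->0 ok]
  12: obs=y cand={0,2} pick 0 [0->0 ok]
  13: obs=x cand={1,3,4} pick 3 [0->3 ok]
  14: obs=y cand={0,2} pick 0 [3->0 ok]
  15: obs=y cand={0,2} pick 0 [0->0 ok]
  16: obs=x cand={1,3,4} pick 3 [0->3 ok]
  17: obs=y cand={0,2} pick 0 [3->0 ok]
  18: obs=x cand={1,3,4} pick 3 [0->3 ok]
  19: obs=y cand={0,2} pick 2 [3->2 ok]
  20: obs=x cand={1,3,4} pick 3 [2->3 ok]

0,0,3,0,2,1,4,2,3,2,3,0,0,3,0,0,3,0,3,2,3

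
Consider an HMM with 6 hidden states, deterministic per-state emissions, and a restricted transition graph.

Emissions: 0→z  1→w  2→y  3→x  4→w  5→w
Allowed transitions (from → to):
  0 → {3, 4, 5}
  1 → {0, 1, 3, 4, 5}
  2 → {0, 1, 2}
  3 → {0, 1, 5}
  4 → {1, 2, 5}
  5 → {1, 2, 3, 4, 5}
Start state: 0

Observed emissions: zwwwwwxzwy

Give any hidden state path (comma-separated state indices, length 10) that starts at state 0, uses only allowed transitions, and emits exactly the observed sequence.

0,4,1,1,5,5,3,0,4,2

  t0 'z' -> {0}, take 0 (start)
  t1 'w' -> {1,4,5}, take 4 (0->4 ok)
  t2 'w' -> {1,4,5}, take 1 (4->1 ok)
  t3 'w' -> {1,4,5}, take 1 (1->1 ok)
  t4 'w' -> {1,4,5}, take 5 (1->5 ok)
  t5 'w' -> {1,4,5}, take 5 (5->5 ok)
  t6 'x' -> {3}, take 3 (5->3 ok)
  t7 'z' -> {0}, take 0 (3->0 ok)
  t8 'w' -> {1,4,5}, take 4 (0->4 ok)
  t9 'y' -> {2}, take 2 (4->2 ok)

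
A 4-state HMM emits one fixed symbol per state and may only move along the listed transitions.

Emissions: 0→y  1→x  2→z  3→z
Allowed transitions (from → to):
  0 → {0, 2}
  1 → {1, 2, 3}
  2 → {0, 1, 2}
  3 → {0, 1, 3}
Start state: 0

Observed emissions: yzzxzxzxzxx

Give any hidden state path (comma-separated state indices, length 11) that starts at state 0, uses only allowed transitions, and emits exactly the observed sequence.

0,2,2,1,3,1,2,1,3,1,1

  0: obs=y cand={0} pick 0 [start]
  1: obs=z cand={2,3} pick 2 [0->2 ok]
  2: obs=z cand={2,3} pick 2 [2->2 ok]
  3: obs=x cand={1} pick 1 [2->1 ok]
  4: obs=z cand={2,3} pick 3 [1->3 ok]
  5: obs=x cand={1} pick 1 [3->1 ok]
  6: obs=z cand={2,3} pick 2 [1->2 ok]
  7: obs=x cand={1} pick 1 [2->1 ok]
  8: obs=z cand={2,3} pick 3 [1->3 ok]
  9: obs=x cand={1} pick 1 [3->1 ok]
  10: obs=x cand={1} pick 1 [1->1 ok]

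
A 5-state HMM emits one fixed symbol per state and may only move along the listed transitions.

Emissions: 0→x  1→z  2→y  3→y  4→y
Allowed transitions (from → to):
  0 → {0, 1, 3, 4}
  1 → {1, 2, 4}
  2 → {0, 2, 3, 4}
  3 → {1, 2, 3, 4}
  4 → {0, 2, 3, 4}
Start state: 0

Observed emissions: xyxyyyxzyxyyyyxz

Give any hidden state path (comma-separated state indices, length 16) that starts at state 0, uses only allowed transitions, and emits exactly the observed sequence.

0,4,0,3,4,4,0,1,4,0,3,3,4,4,0,1

  [0] x  {0}  => 0  start
  [1] y  {2,3,4}  => 4  0->4 ok
  [2] x  {0}  => 0  4->0 ok
  [3] y  {2,3,4}  => 3  0->3 ok
  [4] y  {2,3,4}  => 4  3->4 ok
  [5] y  {2,3,4}  => 4  4->4 ok
  [6] x  {0}  => 0  4->0 ok
  [7] z  {1}  => 1  0->1 ok
  [8] y  {2,3,4}  => 4  1->4 ok
  [9] x  {0}  => 0  4->0 ok
  [10] y  {2,3,4}  => 3  0->3 ok
  [11] y  {2,3,4}  => 3  3->3 ok
  [12] y  {2,3,4}  => 4  3->4 ok
  [13] y  {2,3,4}  => 4  4->4 ok
  [14] x  {0}  => 0  4->0 ok
  [15] z  {1}  => 1  0->1 ok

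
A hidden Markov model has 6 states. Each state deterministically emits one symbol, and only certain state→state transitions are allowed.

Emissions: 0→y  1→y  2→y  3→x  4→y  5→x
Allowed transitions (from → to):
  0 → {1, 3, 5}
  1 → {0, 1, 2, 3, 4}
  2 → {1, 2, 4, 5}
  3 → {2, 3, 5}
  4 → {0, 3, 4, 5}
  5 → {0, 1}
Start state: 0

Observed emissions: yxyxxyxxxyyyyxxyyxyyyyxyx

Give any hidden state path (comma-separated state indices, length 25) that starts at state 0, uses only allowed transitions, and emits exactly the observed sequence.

0,5,1,3,5,0,3,3,3,2,4,0,1,3,3,2,4,5,0,1,1,2,5,0,3

  pos 0: y in {0,1,2,4}, choose 0; start
  pos 1: x in {3,5}, choose 5; 0->5 ok
  pos 2: y in {0,1,2,4}, choose 1; 5->1 ok
  pos 3: x in {3,5}, choose 3; 1->3 ok
  pos 4: x in {3,5}, choose 5; 3->5 ok
  pos 5: y in {0,1,2,4}, choose 0; 5->0 ok
  pos 6: x in {3,5}, choose 3; 0->3 ok
  pos 7: x in {3,5}, choose 3; 3->3 ok
  pos 8: x in {3,5}, choose 3; 3->3 ok
  pos 9: y in {0,1,2,4}, choose 2; 3->2 ok
  pos 10: y in {0,1,2,4}, choose 4; 2->4 ok
  pos 11: y in {0,1,2,4}, choose 0; 4->0 ok
  pos 12: y in {0,1,2,4}, choose 1; 0->1 ok
  pos 13: x in {3,5}, choose 3; 1->3 ok
  pos 14: x in {3,5}, choose 3; 3->3 ok
  pos 15: y in {0,1,2,4}, choose 2; 3->2 ok
  pos 16: y in {0,1,2,4}, choose 4; 2->4 ok
  pos 17: x in {3,5}, choose 5; 4->5 ok
  pos 18: y in {0,1,2,4}, choose 0; 5->0 ok
  pos 19: y in {0,1,2,4}, choose 1; 0->1 ok
  pos 20: y in {0,1,2,4}, choose 1; 1->1 ok
  pos 21: y in {0,1,2,4}, choose 2; 1->2 ok
  pos 22: x in {3,5}, choose 5; 2->5 ok
  pos 23: y in {0,1,2,4}, choose 0; 5->0 ok
  pos 24: x in {3,5}, choose 3; 0->3 ok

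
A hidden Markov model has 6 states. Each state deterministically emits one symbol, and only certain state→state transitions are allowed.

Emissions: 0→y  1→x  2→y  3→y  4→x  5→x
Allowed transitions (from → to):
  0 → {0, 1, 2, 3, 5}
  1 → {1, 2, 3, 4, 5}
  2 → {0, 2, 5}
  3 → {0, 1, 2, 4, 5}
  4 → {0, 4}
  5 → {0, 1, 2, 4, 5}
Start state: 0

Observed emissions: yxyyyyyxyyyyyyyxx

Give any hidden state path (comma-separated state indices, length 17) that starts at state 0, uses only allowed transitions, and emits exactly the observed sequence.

0,1,3,2,2,0,2,5,0,2,2,2,0,3,0,1,1

  t0 'y' -> {0,2,3}, take 0 (start)
  t1 'x' -> {1,4,5}, take 1 (0->1 ok)
  t2 'y' -> {0,2,3}, take 3 (1->3 ok)
  t3 'y' -> {0,2,3}, take 2 (3->2 ok)
  t4 'y' -> {0,2,3}, take 2 (2->2 ok)
  t5 'y' -> {0,2,3}, take 0 (2->0 ok)
  t6 'y' -> {0,2,3}, take 2 (0->2 ok)
  t7 'x' -> {1,4,5}, take 5 (2->5 ok)
  t8 'y' -> {0,2,3}, take 0 (5->0 ok)
  t9 'y' -> {0,2,3}, take 2 (0->2 ok)
  t10 'y' -> {0,2,3}, take 2 (2->2 ok)
  t11 'y' -> {0,2,3}, take 2 (2->2 ok)
  t12 'y' -> {0,2,3}, take 0 (2->0 ok)
  t13 'y' -> {0,2,3}, take 3 (0->3 ok)
  t14 'y' -> {0,2,3}, take 0 (3->0 ok)
  t15 'x' -> {1,4,5}, take 1 (0->1 ok)
  t16 'x' -> {1,4,5}, take 1 (1->1 ok)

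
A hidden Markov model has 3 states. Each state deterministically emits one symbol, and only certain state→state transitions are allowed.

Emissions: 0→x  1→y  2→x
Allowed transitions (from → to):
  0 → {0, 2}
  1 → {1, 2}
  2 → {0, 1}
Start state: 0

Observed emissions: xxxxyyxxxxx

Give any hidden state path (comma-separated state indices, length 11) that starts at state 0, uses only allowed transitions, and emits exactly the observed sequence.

  pos 0: x in {0,2}, choose 0; start
  pos 1: x in {0,2}, choose 2; 0->2 ok
  pos 2: x in {0,2}, choose 0; 2->0 ok
  pos 3: x in {0,2}, choose 2; 0->2 ok
  pos 4: y in {1}, choose 1; 2->1 ok
  pos 5: y in {1}, choose 1; 1->1 ok
  pos 6: x in {0,2}, choose 2; 1->2 ok
  pos 7: x in {0,2}, choose 0; 2->0 ok
  pos 8: x in {0,2}, choose 2; 0->2 ok
  pos 9: x in {0,2}, choose 0; 2->0 ok
  pos 10: x in {0,2}, choose 2; 0->2 ok

0,2,0,2,1,1,2,0,2,0,2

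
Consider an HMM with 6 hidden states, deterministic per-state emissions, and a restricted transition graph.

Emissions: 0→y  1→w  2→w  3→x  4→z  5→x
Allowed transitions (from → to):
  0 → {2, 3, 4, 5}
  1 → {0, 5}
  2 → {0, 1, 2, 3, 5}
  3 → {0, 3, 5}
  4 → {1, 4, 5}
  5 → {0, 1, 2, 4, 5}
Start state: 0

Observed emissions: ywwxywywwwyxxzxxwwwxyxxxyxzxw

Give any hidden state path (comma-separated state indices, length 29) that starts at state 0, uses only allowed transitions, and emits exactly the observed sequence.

0,2,1,5,0,2,0,2,2,1,0,3,5,4,5,5,2,2,2,3,0,5,5,5,0,5,4,5,1

  pos 0: y in {0}, choose 0; start
  pos 1: w in {1,2}, choose 2; 0->2 ok
  pos 2: w in {1,2}, choose 1; 2->1 ok
  pos 3: x in {3,5}, choose 5; 1->5 ok
  pos 4: y in {0}, choose 0; 5->0 ok
  pos 5: w in {1,2}, choose 2; 0->2 ok
  pos 6: y in {0}, choose 0; 2->0 ok
  pos 7: w in {1,2}, choose 2; 0->2 ok
  pos 8: w in {1,2}, choose 2; 2->2 ok
  pos 9: w in {1,2}, choose 1; 2->1 ok
  pos 10: y in {0}, choose 0; 1->0 ok
  pos 11: x in {3,5}, choose 3; 0->3 ok
  pos 12: x in {3,5}, choose 5; 3->5 ok
  pos 13: z in {4}, choose 4; 5->4 ok
  pos 14: x in {3,5}, choose 5; 4->5 ok
  pos 15: x in {3,5}, choose 5; 5->5 ok
  pos 16: w in {1,2}, choose 2; 5->2 ok
  pos 17: w in {1,2}, choose 2; 2->2 ok
  pos 18: w in {1,2}, choose 2; 2->2 ok
  pos 19: x in {3,5}, choose 3; 2->3 ok
  pos 20: y in {0}, choose 0; 3->0 ok
  pos 21: x in {3,5}, choose 5; 0->5 ok
  pos 22: x in {3,5}, choose 5; 5->5 ok
  pos 23: x in {3,5}, choose 5; 5->5 ok
  pos 24: y in {0}, choose 0; 5->0 ok
  pos 25: x in {3,5}, choose 5; 0->5 ok
  pos 26: z in {4}, choose 4; 5->4 ok
  pos 27: x in {3,5}, choose 5; 4->5 ok
  pos 28: w in {1,2}, choose 1; 5->1 ok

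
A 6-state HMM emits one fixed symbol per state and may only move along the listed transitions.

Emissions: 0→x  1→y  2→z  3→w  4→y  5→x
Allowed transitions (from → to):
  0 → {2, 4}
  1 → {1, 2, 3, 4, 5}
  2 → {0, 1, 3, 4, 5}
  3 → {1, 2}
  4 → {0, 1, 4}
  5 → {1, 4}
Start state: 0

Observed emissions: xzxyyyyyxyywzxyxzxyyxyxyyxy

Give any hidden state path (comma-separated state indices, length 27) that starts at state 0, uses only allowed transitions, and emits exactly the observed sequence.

  pos 0: x in {0,5}, choose 0; start
  pos 1: z in {2}, choose 2; 0->2 ok
  pos 2: x in {0,5}, choose 5; 2->5 ok
  pos 3: y in {1,4}, choose 1; 5->1 ok
  pos 4: y in {1,4}, choose 1; 1->1 ok
  pos 5: y in {1,4}, choose 4; 1->4 ok
  pos 6: y in {1,4}, choose 4; 4->4 ok
  pos 7: y in {1,4}, choose 1; 4->1 ok
  pos 8: x in {0,5}, choose 5; 1->5 ok
  pos 9: y in {1,4}, choose 4; 5->4 ok
  pos 10: y in {1,4}, choose 1; 4->1 ok
  pos 11: w in {3}, choose 3; 1->3 ok
  pos 12: z in {2}, choose 2; 3->2 ok
  pos 13: x in {0,5}, choose 5; 2->5 ok
  pos 14: y in {1,4}, choose 4; 5->4 ok
  pos 15: x in {0,5}, choose 0; 4->0 ok
  pos 16: z in {2}, choose 2; 0->2 ok
  pos 17: x in {0,5}, choose 5; 2->5 ok
  pos 18: y in {1,4}, choose 4; 5->4 ok
  pos 19: y in {1,4}, choose 4; 4->4 ok
  pos 20: x in {0,5}, choose 0; 4->0 ok
  pos 21: y in {1,4}, choose 4; 0->4 ok
  pos 22: x in {0,5}, choose 0; 4->0 ok
  pos 23: y in {1,4}, choose 4; 0->4 ok
  pos 24: y in {1,4}, choose 1; 4->1 ok
  pos 25: x in {0,5}, choose 5; 1->5 ok
  pos 26: y in {1,4}, choose 1; 5->1 ok

0,2,5,1,1,4,4,1,5,4,1,3,2,5,4,0,2,5,4,4,0,4,0,4,1,5,1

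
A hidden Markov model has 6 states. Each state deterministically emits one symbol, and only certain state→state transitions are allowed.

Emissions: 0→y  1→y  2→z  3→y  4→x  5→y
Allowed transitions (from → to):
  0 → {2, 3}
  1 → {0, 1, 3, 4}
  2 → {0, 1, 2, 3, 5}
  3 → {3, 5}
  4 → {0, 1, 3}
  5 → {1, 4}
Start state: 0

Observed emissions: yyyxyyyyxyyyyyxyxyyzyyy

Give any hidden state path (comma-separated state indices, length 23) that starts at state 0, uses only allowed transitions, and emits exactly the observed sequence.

  [0] y  {0,1,3,5}  => 0  start
  [1] y  {0,1,3,5}  => 3  0->3 ok
  [2] y  {0,1,3,5}  => 5  3->5 ok
  [3] x  {4}  => 4  5->4 ok
  [4] y  {0,1,3,5}  => 3  4->3 ok
  [5] y  {0,1,3,5}  => 3  3->3 ok
  [6] y  {0,1,3,5}  => 3  3->3 ok
  [7] y  {0,1,3,5}  => 5  3->5 ok
  [8] x  {4}  => 4  5->4 ok
  [9] y  {0,1,3,5}  => 1  4->1 ok
  [10] y  {0,1,3,5}  => 3  1->3 ok
  [11] y  {0,1,3,5}  => 3  3->3 ok
  [12] y  {0,1,3,5}  => 5  3->5 ok
  [13] y  {0,1,3,5}  => 1  5->1 ok
  [14] x  {4}  => 4  1->4 ok
  [15] y  {0,1,3,5}  => 1  4->1 ok
  [16] x  {4}  => 4  1->4 ok
  [17] y  {0,1,3,5}  => 1  4->1 ok
  [18] y  {0,1,3,5}  => 0  1->0 ok
  [19] z  {2}  => 2  0->2 ok
  [20] y  {0,1,3,5}  => 0  2->0 ok
  [21] y  {0,1,3,5}  => 3  0->3 ok
  [22] y  {0,1,3,5}  => 5  3->5 ok

0,3,5,4,3,3,3,5,4,1,3,3,5,1,4,1,4,1,0,2,0,3,5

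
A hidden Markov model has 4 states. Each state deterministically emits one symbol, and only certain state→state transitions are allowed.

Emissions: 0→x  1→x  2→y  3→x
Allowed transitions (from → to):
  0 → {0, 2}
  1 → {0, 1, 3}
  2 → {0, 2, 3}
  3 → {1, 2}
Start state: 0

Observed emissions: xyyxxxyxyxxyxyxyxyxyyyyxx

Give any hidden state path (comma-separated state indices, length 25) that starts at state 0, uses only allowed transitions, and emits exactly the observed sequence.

  t0 'x' -> {0,1,3}, take 0 (start)
  t1 'y' -> {2}, take 2 (0->2 ok)
  t2 'y' -> {2}, take 2 (2->2 ok)
  t3 'x' -> {0,1,3}, take 0 (2->0 ok)
  t4 'x' -> {0,1,3}, take 0 (0->0 ok)
  t5 'x' -> {0,1,3}, take 0 (0->0 ok)
  t6 'y' -> {2}, take 2 (0->2 ok)
  t7 'x' -> {0,1,3}, take 0 (2->0 ok)
  t8 'y' -> {2}, take 2 (0->2 ok)
  t9 'x' -> {0,1,3}, take 0 (2->0 ok)
  t10 'x' -> {0,1,3}, take 0 (0->0 ok)
  t11 'y' -> {2}, take 2 (0->2 ok)
  t12 'x' -> {0,1,3}, take 0 (2->0 ok)
  t13 'y' -> {2}, take 2 (0->2 ok)
  t14 'x' -> {0,1,3}, take 0 (2->0 ok)
  t15 'y' -> {2}, take 2 (0->2 ok)
  t16 'x' -> {0,1,3}, take 0 (2->0 ok)
  t17 'y' -> {2}, take 2 (0->2 ok)
  t18 'x' -> {0,1,3}, take 3 (2->3 ok)
  t19 'y' -> {2}, take 2 (3->2 ok)
  t20 'y' -> {2}, take 2 (2->2 ok)
  t21 'y' -> {2}, take 2 (2->2 ok)
  t22 'y' -> {2}, take 2 (2->2 ok)
  t23 'x' -> {0,1,3}, take 0 (2->0 ok)
  t24 'x' -> {0,1,3}, take 0 (0->0 ok)

0,2,2,0,0,0,2,0,2,0,0,2,0,2,0,2,0,2,3,2,2,2,2,0,0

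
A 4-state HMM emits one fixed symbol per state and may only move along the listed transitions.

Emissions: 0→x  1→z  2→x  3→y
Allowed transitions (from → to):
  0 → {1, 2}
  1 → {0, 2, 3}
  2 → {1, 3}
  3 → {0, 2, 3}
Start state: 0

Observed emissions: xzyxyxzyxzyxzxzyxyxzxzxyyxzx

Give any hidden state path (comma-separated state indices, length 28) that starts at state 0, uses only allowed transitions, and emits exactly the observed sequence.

  0: obs=x cand={0,2} pick 0 [start]
  1: obs=z cand={1} pick 1 [0->1 ok]
  2: obs=y cand={3} pick 3 [1->3 ok]
  3: obs=x cand={0,2} pick 2 [3->2 ok]
  4: obs=y cand={3} pick 3 [2->3 ok]
  5: obs=x cand={0,2} pick 0 [3->0 ok]
  6: obs=z cand={1} pick 1 [0->1 ok]
  7: obs=y cand={3} pick 3 [1->3 ok]
  8: obs=x cand={0,2} pick 2 [3->2 ok]
  9: obs=z cand={1} pick 1 [2->1 ok]
  10: obs=y cand={3} pick 3 [1->3 ok]
  11: obs=x cand={0,2} pick 2 [3->2 ok]
  12: obs=z cand={1} pick 1 [2->1 ok]
  13: obs=x cand={0,2} pick 0 [1->0 ok]
  14: obs=z cand={1} pick 1 [0->1 ok]
  15: obs=y cand={3} pick 3 [1->3 ok]
  16: obs=x cand={0,2} pick 2 [3->2 ok]
  17: obs=y cand={3} pick 3 [2->3 ok]
  18: obs=x cand={0,2} pick 0 [3->0 ok]
  19: obs=z cand={1} pick 1 [0->1 ok]
  20: obs=x cand={0,2} pick 2 [1->2 ok]
  21: obs=z cand={1} pick 1 [2->1 ok]
  22: obs=x cand={0,2} pick 2 [1->2 ok]
  23: obs=y cand={3} pick 3 [2->3 ok]
  24: obs=y cand={3} pick 3 [3->3 ok]
  25: obs=x cand={0,2} pick 2 [3->2 ok]
  26: obs=z cand={1} pick 1 [2->1 ok]
  27: obs=x cand={0,2} pick 2 [1->2 ok]

0,1,3,2,3,0,1,3,2,1,3,2,1,0,1,3,2,3,0,1,2,1,2,3,3,2,1,2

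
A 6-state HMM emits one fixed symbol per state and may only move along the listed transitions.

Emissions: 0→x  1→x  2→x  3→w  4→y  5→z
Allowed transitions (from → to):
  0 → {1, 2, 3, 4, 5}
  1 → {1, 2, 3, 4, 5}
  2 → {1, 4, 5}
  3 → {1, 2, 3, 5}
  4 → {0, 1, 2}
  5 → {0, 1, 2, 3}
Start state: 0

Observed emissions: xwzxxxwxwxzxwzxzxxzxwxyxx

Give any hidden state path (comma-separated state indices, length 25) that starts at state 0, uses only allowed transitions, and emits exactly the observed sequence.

0,3,5,2,1,1,3,1,3,2,5,1,3,5,0,5,1,2,5,1,3,2,4,0,1

  pos 0: x in {0,1,2}, choose 0; start
  pos 1: w in {3}, choose 3; 0->3 ok
  pos 2: z in {5}, choose 5; 3->5 ok
  pos 3: x in {0,1,2}, choose 2; 5->2 ok
  pos 4: x in {0,1,2}, choose 1; 2->1 ok
  pos 5: x in {0,1,2}, choose 1; 1->1 ok
  pos 6: w in {3}, choose 3; 1->3 ok
  pos 7: x in {0,1,2}, choose 1; 3->1 ok
  pos 8: w in {3}, choose 3; 1->3 ok
  pos 9: x in {0,1,2}, choose 2; 3->2 ok
  pos 10: z in {5}, choose 5; 2->5 ok
  pos 11: x in {0,1,2}, choose 1; 5->1 ok
  pos 12: w in {3}, choose 3; 1->3 ok
  pos 13: z in {5}, choose 5; 3->5 ok
  pos 14: x in {0,1,2}, choose 0; 5->0 ok
  pos 15: z in {5}, choose 5; 0->5 ok
  pos 16: x in {0,1,2}, choose 1; 5->1 ok
  pos 17: x in {0,1,2}, choose 2; 1->2 ok
  pos 18: z in {5}, choose 5; 2->5 ok
  pos 19: x in {0,1,2}, choose 1; 5->1 ok
  pos 20: w in {3}, choose 3; 1->3 ok
  pos 21: x in {0,1,2}, choose 2; 3->2 ok
  pos 22: y in {4}, choose 4; 2->4 ok
  pos 23: x in {0,1,2}, choose 0; 4->0 ok
  pos 24: x in {0,1,2}, choose 1; 0->1 ok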